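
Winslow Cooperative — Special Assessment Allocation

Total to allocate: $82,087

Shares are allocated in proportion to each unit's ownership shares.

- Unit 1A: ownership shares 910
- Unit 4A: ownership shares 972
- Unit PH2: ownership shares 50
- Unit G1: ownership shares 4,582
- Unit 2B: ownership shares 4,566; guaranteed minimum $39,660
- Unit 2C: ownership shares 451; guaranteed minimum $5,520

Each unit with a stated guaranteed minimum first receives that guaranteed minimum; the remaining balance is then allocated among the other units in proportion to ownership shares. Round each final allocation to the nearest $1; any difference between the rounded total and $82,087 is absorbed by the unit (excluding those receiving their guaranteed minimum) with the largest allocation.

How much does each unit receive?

Unit 1A: $5,156 · Unit 4A: $5,507 · Unit PH2: $283 · Unit G1: $25,961 · Unit 2B: $39,660 · Unit 2C: $5,520

Guaranteed amounts: Unit 2B $39,660; Unit 2C $5,520. Residual $36,907.
Residual split over remaining ownership shares 6,514: Unit 1A 5,155.88 → $5,156; Unit 4A 5,507.15 → $5,507; Unit PH2 283.29 → $283; Unit G1 25,960.68 → $25,961.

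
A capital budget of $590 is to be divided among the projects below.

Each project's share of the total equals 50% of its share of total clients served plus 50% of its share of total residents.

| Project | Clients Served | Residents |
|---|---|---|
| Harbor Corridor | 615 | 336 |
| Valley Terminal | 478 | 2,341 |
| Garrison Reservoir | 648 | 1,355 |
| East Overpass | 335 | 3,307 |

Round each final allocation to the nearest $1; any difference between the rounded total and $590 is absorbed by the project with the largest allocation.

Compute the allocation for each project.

Clients served total 2,076; residents total 7,339.
Composite weights (50% clients served + 50% residents): Harbor Corridor 0.1710; Valley Terminal 0.2746; Garrison Reservoir 0.2484; East Overpass 0.3060.
Raw shares: Harbor Corridor 100.90; Valley Terminal 162.02; Garrison Reservoir 146.55; East Overpass 180.53.
Rounded to nearest $1: Harbor Corridor $101; Valley Terminal $162; Garrison Reservoir $147; East Overpass $181. Sum = $591.
Difference $590 − $591 = −$1 applied to largest allocation (East Overpass): East Overpass becomes $180.

Harbor Corridor: $101 | Valley Terminal: $162 | Garrison Reservoir: $147 | East Overpass: $180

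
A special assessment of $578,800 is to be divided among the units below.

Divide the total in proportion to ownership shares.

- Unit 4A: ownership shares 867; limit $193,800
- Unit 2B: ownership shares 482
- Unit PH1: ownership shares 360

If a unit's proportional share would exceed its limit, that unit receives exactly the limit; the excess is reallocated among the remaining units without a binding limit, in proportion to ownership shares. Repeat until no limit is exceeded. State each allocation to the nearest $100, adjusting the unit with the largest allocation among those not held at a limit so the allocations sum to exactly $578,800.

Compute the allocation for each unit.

Combined ownership shares = 1,709.
Unconstrained shares: Unit 4A 293,633.47; Unit 2B 163,242.60; Unit PH1 121,923.93.
Cap binds for Unit 4A ($193,800); residual $385,000 reallocated over remaining ownership shares 842.
Redistributed shares: Unit 2B 220,391.92 → $220,400; Unit PH1 164,608.08 → $164,600.

Unit 4A: $193,800 · Unit 2B: $220,400 · Unit PH1: $164,600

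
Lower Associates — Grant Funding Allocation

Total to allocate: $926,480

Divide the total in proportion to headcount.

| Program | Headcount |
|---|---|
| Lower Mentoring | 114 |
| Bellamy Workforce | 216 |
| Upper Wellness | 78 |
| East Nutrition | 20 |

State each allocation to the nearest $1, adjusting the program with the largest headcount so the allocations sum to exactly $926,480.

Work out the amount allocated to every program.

Lower Mentoring: $246,773 | Bellamy Workforce: $467,570 | Upper Wellness: $168,844 | East Nutrition: $43,293

Combined headcount = 428.
Raw shares: Lower Mentoring 114/428 × $926,480 = 246,772.71; Bellamy Workforce 216/428 × $926,480 = 467,569.35; Upper Wellness 78/428 × $926,480 = 168,844.49; East Nutrition 20/428 × $926,480 = 43,293.46.
At nearest $1: Lower Mentoring $246,773; Bellamy Workforce $467,569; Upper Wellness $168,844; East Nutrition $43,293. Sum = $926,479.
Difference $926,480 − $926,479 = +$1 applied to largest headcount (Bellamy Workforce): Bellamy Workforce becomes $467,570.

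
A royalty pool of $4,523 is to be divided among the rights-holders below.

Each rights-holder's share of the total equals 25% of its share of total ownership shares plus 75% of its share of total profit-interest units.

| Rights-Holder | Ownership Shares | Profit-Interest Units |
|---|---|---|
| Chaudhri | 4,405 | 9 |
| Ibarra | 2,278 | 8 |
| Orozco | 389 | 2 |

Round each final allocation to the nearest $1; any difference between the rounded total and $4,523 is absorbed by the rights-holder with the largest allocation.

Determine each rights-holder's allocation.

Chaudhri: $2,311 | Ibarra: $1,793 | Orozco: $419

Ownership shares total 7,072; profit-interest units total 19.
Blended shares (25% ownership shares + 75% profit-interest units): Chaudhri 0.5110; Ibarra 0.3963; Orozco 0.0927.
Pro-rata amounts: Chaudhri 2,311.18; Ibarra 1,792.55; Orozco 419.28.
At nearest $1: Chaudhri $2,311; Ibarra $1,793; Orozco $419. Sum = $4,523.
Rounded total matches; no reconciliation needed.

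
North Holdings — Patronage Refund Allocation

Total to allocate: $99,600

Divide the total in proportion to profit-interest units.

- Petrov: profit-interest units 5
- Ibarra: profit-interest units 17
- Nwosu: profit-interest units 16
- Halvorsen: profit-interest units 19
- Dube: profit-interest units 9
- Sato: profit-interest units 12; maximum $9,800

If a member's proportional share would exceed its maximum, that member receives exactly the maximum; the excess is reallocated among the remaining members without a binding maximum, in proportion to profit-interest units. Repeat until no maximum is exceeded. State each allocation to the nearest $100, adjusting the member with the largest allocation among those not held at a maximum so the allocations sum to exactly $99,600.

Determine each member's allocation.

Combined profit-interest units = 78.
Unconstrained shares: Petrov 6,384.62; Ibarra 21,707.69; Nwosu 20,430.77; Halvorsen 24,261.54; Dube 11,492.31; Sato 15,323.08.
Capped: Sato ($9,800); remaining pool $89,800 reallocated over remaining profit-interest units 66.
Redistributed shares: Petrov 6,803.03 → $6,800; Ibarra 23,130.30 → $23,100; Nwosu 21,769.70 → $21,800; Halvorsen 25,851.52 → $25,900; Dube 12,245.45 → $12,200.

Petrov: $6,800 | Ibarra: $23,100 | Nwosu: $21,800 | Halvorsen: $25,900 | Dube: $12,200 | Sato: $9,800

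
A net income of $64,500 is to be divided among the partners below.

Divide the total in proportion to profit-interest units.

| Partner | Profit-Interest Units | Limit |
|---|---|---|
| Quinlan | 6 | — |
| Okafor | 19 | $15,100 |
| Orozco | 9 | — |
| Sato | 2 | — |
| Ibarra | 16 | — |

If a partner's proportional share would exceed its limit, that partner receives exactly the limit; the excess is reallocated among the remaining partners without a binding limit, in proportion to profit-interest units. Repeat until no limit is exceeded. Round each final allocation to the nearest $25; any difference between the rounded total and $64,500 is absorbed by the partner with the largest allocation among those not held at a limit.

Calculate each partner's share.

Quinlan: $8,975 · Okafor: $15,100 · Orozco: $13,475 · Sato: $3,000 · Ibarra: $23,950

Total profit-interest units = 52.
Proportional shares (ignoring caps): Quinlan 7,442.31; Okafor 23,567.31; Orozco 11,163.46; Sato 2,480.77; Ibarra 19,846.15.
Cap binds for Okafor ($15,100); balance $49,400 reallocated over remaining profit-interest units 33.
Redistributed shares: Quinlan 8,981.82 → $8,975; Orozco 13,472.73 → $13,475; Sato 2,993.94 → $3,000; Ibarra 23,951.52 → $23,950.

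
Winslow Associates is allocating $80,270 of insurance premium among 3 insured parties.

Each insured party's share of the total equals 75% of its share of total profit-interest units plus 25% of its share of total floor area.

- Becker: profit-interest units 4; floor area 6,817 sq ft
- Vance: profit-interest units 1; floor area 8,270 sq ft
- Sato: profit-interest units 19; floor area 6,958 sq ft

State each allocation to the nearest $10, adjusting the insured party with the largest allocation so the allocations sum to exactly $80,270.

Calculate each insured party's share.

Becker: $16,240 · Vance: $10,040 · Sato: $53,990

Totals — profit-interest units 24, floor area 22,045.
Combined weights (75% profit-interest units + 25% floor area): Becker 0.2023; Vance 0.1250; Sato 0.6727.
Proportional shares: Becker 16,239.25; Vance 10,036.59; Sato 53,994.16.
Rounded to nearest $10: Becker $16,240; Vance $10,040; Sato $53,990. Sum = $80,270.
Rounded total matches; no reconciliation needed.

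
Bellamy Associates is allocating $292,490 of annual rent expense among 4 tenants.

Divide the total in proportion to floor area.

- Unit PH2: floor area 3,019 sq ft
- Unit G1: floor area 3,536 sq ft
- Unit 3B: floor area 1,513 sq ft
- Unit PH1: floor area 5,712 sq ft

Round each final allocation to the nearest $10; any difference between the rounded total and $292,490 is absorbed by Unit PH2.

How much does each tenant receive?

Unit PH2: $64,090; Unit G1: $75,050; Unit 3B: $32,110; Unit PH1: $121,240

Floor area total: 13,780.
Proportional shares: Unit PH2 3,019/13,780 × $292,490 = 64,080.36; Unit G1 3,536/13,780 × $292,490 = 75,054.04; Unit 3B 1,513/13,780 × $292,490 = 32,114.47; Unit PH1 5,712/13,780 × $292,490 = 121,241.14.
At nearest $10: Unit PH2 $64,080; Unit G1 $75,050; Unit 3B $32,110; Unit PH1 $121,240. Sum = $292,480.
Difference $292,490 − $292,480 = +$10 applied to Unit PH2: Unit PH2 becomes $64,090.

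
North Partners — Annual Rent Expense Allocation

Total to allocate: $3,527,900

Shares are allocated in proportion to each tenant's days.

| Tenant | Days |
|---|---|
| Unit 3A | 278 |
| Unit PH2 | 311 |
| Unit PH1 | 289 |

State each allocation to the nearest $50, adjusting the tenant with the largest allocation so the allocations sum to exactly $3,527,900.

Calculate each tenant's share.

Unit 3A: $1,117,050; Unit PH2: $1,249,600; Unit PH1: $1,161,250

Combined days = 878.
Unrounded shares: Unit 3A 278/878 × $3,527,900 = 1,117,034.40; Unit PH2 311/878 × $3,527,900 = 1,249,632.00; Unit PH1 289/878 × $3,527,900 = 1,161,233.60.
Rounded to nearest $50: Unit 3A $1,117,050; Unit PH2 $1,249,650; Unit PH1 $1,161,250. Sum = $3,527,950.
Difference $3,527,900 − $3,527,950 = −$50 applied to largest allocation (Unit PH2): Unit PH2 becomes $1,249,600.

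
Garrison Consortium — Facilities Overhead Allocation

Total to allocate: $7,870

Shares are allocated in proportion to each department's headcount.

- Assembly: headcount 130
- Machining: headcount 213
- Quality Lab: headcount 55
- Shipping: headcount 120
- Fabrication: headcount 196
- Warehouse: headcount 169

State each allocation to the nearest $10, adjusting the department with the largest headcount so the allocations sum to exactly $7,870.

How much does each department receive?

Total headcount = 130 + 213 + 55 + 120 + 196 + 169 = 883.
Pro-rata amounts: Assembly 1,158.66; Machining 1,898.43; Quality Lab 490.20; Shipping 1,069.54; Fabrication 1,746.91; Warehouse 1,506.26.
After rounding ($10): Assembly $1,160; Machining $1,900; Quality Lab $490; Shipping $1,070; Fabrication $1,750; Warehouse $1,510. Sum = $7,880.
Difference $7,870 − $7,880 = −$10 applied to largest headcount (Machining): Machining becomes $1,890.

Assembly: $1,160 · Machining: $1,890 · Quality Lab: $490 · Shipping: $1,070 · Fabrication: $1,750 · Warehouse: $1,510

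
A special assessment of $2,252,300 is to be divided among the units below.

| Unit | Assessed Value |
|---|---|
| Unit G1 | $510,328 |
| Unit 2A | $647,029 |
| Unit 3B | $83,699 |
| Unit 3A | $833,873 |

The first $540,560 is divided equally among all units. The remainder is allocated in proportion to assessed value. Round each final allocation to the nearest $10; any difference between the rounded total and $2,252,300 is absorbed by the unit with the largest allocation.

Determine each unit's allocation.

Unit G1: $556,140 · Unit 2A: $668,920 · Unit 3B: $204,190 · Unit 3A: $823,050

Equal tier: $540,560 ÷ 4 = $135,140 apiece.
Remainder $1,711,740 by assessed value (total 2,074,929): Unit G1 421,001.80 → $421,000; Unit 2A 533,775.09 → $533,780; Unit 3B 69,048.59 → $69,050; Unit 3A 687,914.51 → $687,910.
Totals: Unit G1 $135,140 + $421,000 = $556,140; Unit 2A $135,140 + $533,780 = $668,920; Unit 3B $135,140 + $69,050 = $204,190; Unit 3A $135,140 + $687,910 = $823,050.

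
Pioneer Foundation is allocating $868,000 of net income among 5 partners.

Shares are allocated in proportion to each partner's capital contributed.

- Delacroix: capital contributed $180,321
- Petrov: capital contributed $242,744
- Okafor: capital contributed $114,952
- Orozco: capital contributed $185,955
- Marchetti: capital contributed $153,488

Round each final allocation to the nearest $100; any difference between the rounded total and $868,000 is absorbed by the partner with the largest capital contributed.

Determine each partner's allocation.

Delacroix: $178,400 | Petrov: $240,100 | Okafor: $113,700 | Orozco: $184,000 | Marchetti: $151,800

Capital contributed total: 180,321 + 242,744 + 114,952 + 185,955 + 153,488 = 877,460.
Unrounded shares: Delacroix 178,376.94; Petrov 240,126.95; Okafor 113,712.69; Orozco 183,950.20; Marchetti 151,833.23.
After rounding ($100): Delacroix $178,400; Petrov $240,100; Okafor $113,700; Orozco $184,000; Marchetti $151,800. Sum = $868,000.
No rounding difference to absorb.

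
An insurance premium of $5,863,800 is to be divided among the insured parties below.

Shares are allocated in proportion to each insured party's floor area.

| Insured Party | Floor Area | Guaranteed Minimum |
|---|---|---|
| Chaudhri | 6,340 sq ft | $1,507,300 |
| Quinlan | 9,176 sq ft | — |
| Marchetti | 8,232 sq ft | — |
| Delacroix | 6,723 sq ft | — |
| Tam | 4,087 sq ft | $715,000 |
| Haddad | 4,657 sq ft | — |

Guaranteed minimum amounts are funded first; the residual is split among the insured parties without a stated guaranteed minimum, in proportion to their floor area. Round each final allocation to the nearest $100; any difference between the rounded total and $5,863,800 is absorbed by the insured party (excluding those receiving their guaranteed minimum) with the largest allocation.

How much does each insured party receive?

Chaudhri: $1,507,300 | Quinlan: $1,160,700 | Marchetti: $1,041,300 | Delacroix: $850,400 | Tam: $715,000 | Haddad: $589,100

Fund the minimums — Chaudhri $1,507,300; Tam $715,000. Remaining pool $3,641,500.
Remaining pool split over remaining floor area 28,788: Quinlan 1,160,705.99 → $1,160,700; Marchetti 1,041,295.96 → $1,041,300; Delacroix 850,417.00 → $850,400; Haddad 589,081.06 → $589,100.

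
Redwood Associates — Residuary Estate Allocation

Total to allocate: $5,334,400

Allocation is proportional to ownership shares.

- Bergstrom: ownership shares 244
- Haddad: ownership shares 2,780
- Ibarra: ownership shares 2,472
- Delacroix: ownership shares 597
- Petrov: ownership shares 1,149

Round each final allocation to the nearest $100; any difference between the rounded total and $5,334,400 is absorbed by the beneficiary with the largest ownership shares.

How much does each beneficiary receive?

Bergstrom: $179,700; Haddad: $2,047,800; Ibarra: $1,820,900; Delacroix: $439,700; Petrov: $846,300

Ownership shares total: 7,242.
Unrounded shares: Bergstrom 244/7,242 × $5,334,400 = 179,728.47; Haddad 2,780/7,242 × $5,334,400 = 2,047,726.04; Ibarra 2,472/7,242 × $5,334,400 = 1,820,855.68; Delacroix 597/7,242 × $5,334,400 = 439,745.48; Petrov 1,149/7,242 × $5,334,400 = 846,344.32.
At nearest $100: Bergstrom $179,700; Haddad $2,047,700; Ibarra $1,820,900; Delacroix $439,700; Petrov $846,300. Sum = $5,334,300.
Difference $5,334,400 − $5,334,300 = +$100 applied to largest ownership shares (Haddad): Haddad becomes $2,047,800.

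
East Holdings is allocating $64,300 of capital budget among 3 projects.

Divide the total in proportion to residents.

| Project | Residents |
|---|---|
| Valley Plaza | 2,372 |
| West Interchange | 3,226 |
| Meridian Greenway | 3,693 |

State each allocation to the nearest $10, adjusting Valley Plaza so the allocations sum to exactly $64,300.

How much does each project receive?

Total residents = 9,291.
Raw shares: Valley Plaza 2,372/9,291 × $64,300 = 16,415.84; West Interchange 3,226/9,291 × $64,300 = 22,326.10; Meridian Greenway 3,693/9,291 × $64,300 = 25,558.06.
At nearest $10: Valley Plaza $16,420; West Interchange $22,330; Meridian Greenway $25,560. Sum = $64,310.
Difference $64,300 − $64,310 = −$10 applied to Valley Plaza: Valley Plaza becomes $16,410.

Valley Plaza: $16,410 | West Interchange: $22,330 | Meridian Greenway: $25,560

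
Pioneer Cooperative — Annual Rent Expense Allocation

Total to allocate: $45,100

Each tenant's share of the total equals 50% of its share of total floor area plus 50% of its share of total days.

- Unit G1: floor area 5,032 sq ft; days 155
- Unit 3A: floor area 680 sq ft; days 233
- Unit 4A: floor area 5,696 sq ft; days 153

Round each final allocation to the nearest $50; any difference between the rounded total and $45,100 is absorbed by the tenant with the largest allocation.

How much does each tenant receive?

Unit G1: $16,400; Unit 3A: $11,050; Unit 4A: $17,650

Totals — floor area 11,408, days 541.
Blended shares (50% floor area + 50% days): Unit G1 0.3638; Unit 3A 0.2451; Unit 4A 0.3911.
Raw shares: Unit G1 16,407.39; Unit 3A 11,056.07; Unit 4A 17,636.54.
Rounded to nearest $50: Unit G1 $16,400; Unit 3A $11,050; Unit 4A $17,650. Sum = $45,100.
Sum already equals the total — no adjustment.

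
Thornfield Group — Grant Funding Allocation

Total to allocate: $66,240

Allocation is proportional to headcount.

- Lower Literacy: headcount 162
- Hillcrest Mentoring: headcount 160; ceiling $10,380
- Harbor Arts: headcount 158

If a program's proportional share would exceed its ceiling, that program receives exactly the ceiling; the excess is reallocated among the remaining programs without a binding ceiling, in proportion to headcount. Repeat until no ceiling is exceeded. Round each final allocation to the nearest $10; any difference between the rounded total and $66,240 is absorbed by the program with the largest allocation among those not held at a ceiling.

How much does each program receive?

Lower Literacy: $28,280 | Hillcrest Mentoring: $10,380 | Harbor Arts: $27,580

Total headcount = 480.
Unconstrained shares: Lower Literacy 22,356.00; Hillcrest Mentoring 22,080.00; Harbor Arts 21,804.00.
Cap binds for Hillcrest Mentoring ($10,380); remaining pool $55,860 reallocated over remaining headcount 320.
Remaining shares: Lower Literacy 28,279.12 → $28,280; Harbor Arts 27,580.88 → $27,580.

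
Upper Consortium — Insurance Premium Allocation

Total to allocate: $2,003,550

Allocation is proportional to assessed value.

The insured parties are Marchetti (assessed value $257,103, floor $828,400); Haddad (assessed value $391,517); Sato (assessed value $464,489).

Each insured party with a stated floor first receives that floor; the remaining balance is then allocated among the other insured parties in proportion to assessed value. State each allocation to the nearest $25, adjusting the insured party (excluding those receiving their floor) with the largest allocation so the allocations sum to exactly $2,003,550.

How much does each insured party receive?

Guaranteed amounts: Marchetti $828,400. Residual $1,175,150.
Residual split over remaining assessed value 856,006: Haddad 537,485.96 → $537,475; Sato 637,664.04 → $637,675.

Marchetti: $828,400; Haddad: $537,475; Sato: $637,675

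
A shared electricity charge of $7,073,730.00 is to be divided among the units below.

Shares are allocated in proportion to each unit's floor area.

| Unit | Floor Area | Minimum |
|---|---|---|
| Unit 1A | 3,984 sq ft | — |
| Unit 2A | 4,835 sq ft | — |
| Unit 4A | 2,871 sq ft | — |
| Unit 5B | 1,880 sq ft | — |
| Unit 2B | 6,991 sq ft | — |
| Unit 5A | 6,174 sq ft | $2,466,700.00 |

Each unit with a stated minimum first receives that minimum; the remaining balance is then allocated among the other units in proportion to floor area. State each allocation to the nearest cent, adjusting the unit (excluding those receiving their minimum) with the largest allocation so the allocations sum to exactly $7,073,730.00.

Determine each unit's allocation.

Guaranteed amounts: Unit 5A $2,466,700.00. Remaining pool $4,607,030.00.
Remaining pool split over remaining floor area 20,561: Unit 1A 892,680.6828 → $892,680.68; Unit 2A 1,083,361.2203 → $1,083,361.22; Unit 4A 643,294.7391 → $643,294.74; Unit 5B 421,244.9005 → $421,244.90; Unit 2B 1,566,448.4573 → $1,566,448.46.

Unit 1A: $892,680.68 · Unit 2A: $1,083,361.22 · Unit 4A: $643,294.74 · Unit 5B: $421,244.90 · Unit 2B: $1,566,448.46 · Unit 5A: $2,466,700.00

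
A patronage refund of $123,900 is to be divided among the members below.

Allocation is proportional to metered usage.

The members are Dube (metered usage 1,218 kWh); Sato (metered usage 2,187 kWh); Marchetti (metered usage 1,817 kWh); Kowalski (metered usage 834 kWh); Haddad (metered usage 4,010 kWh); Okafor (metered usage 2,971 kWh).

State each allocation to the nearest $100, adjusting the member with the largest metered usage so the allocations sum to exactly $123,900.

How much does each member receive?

Dube: $11,600 · Sato: $20,800 · Marchetti: $17,300 · Kowalski: $7,900 · Haddad: $38,100 · Okafor: $28,200

Metered usage total: 1,218 + 2,187 + 1,817 + 834 + 4,010 + 2,971 = 13,037.
Proportional shares: Dube 11,575.53; Sato 20,784.64; Marchetti 17,268.26; Kowalski 7,926.10; Haddad 38,109.92; Okafor 28,235.55.
Rounded to nearest $100: Dube $11,600; Sato $20,800; Marchetti $17,300; Kowalski $7,900; Haddad $38,100; Okafor $28,200. Sum = $123,900.
Sum already equals the total — no adjustment.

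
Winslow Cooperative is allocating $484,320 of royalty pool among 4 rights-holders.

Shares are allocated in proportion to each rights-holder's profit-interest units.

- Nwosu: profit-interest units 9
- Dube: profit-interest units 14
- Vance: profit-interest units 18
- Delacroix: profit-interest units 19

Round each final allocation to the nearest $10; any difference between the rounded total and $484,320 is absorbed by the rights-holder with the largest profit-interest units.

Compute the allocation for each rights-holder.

Total profit-interest units = 60.
Proportional shares: Nwosu 9/60 × $484,320 = 72,648.00; Dube 14/60 × $484,320 = 113,008.00; Vance 18/60 × $484,320 = 145,296.00; Delacroix 19/60 × $484,320 = 153,368.00.
At nearest $10: Nwosu $72,650; Dube $113,010; Vance $145,300; Delacroix $153,370. Sum = $484,330.
Difference $484,320 − $484,330 = −$10 applied to largest profit-interest units (Delacroix): Delacroix becomes $153,360.

Nwosu: $72,650 | Dube: $113,010 | Vance: $145,300 | Delacroix: $153,360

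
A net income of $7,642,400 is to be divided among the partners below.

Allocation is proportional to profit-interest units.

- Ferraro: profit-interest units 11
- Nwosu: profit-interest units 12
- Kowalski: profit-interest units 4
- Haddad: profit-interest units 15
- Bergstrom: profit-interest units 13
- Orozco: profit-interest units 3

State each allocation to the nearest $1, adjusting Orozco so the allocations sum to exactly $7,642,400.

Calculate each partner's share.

Ferraro: $1,449,421 · Nwosu: $1,581,186 · Kowalski: $527,062 · Haddad: $1,976,483 · Bergstrom: $1,712,952 · Orozco: $395,296

Profit-interest units total: 58.
Pro-rata amounts: Ferraro 11/58 × $7,642,400 = 1,449,420.69; Nwosu 12/58 × $7,642,400 = 1,581,186.21; Kowalski 4/58 × $7,642,400 = 527,062.07; Haddad 15/58 × $7,642,400 = 1,976,482.76; Bergstrom 13/58 × $7,642,400 = 1,712,951.72; Orozco 3/58 × $7,642,400 = 395,296.55.
After rounding ($1): Ferraro $1,449,421; Nwosu $1,581,186; Kowalski $527,062; Haddad $1,976,483; Bergstrom $1,712,952; Orozco $395,297. Sum = $7,642,401.
Difference $7,642,400 − $7,642,401 = −$1 applied to Orozco: Orozco becomes $395,296.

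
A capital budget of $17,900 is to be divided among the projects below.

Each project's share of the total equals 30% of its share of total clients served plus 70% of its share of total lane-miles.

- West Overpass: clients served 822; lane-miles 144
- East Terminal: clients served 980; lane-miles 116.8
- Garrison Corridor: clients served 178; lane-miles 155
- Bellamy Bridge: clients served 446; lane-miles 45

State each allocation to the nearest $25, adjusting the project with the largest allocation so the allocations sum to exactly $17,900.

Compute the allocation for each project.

West Overpass: $5,750; East Terminal: $5,350; Garrison Corridor: $4,600; Bellamy Bridge: $2,200

Totals — clients served 2,426, lane-miles 460.8.
Blended shares (30% clients served + 70% lane-miles): West Overpass 0.3204; East Terminal 0.2986; Garrison Corridor 0.2575; Bellamy Bridge 0.1235.
Proportional shares: West Overpass 5,735.14; East Terminal 5,345.26; Garrison Corridor 4,608.74; Bellamy Bridge 2,210.86.
After rounding ($25): West Overpass $5,725; East Terminal $5,350; Garrison Corridor $4,600; Bellamy Bridge $2,200. Sum = $17,875.
Difference $17,900 − $17,875 = +$25 applied to largest allocation (West Overpass): West Overpass becomes $5,750.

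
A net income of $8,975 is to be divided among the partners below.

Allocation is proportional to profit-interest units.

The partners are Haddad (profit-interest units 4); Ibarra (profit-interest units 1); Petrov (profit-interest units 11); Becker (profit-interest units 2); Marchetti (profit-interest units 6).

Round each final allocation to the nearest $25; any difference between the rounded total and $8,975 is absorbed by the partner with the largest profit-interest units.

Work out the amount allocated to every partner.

Haddad: $1,500; Ibarra: $375; Petrov: $4,100; Becker: $750; Marchetti: $2,250

Total profit-interest units = 24.
Proportional shares: Haddad 4/24 × $8,975 = 1,495.83; Ibarra 1/24 × $8,975 = 373.96; Petrov 11/24 × $8,975 = 4,113.54; Becker 2/24 × $8,975 = 747.92; Marchetti 6/24 × $8,975 = 2,243.75.
After rounding ($25): Haddad $1,500; Ibarra $375; Petrov $4,125; Becker $750; Marchetti $2,250. Sum = $9,000.
Difference $8,975 − $9,000 = −$25 applied to largest profit-interest units (Petrov): Petrov becomes $4,100.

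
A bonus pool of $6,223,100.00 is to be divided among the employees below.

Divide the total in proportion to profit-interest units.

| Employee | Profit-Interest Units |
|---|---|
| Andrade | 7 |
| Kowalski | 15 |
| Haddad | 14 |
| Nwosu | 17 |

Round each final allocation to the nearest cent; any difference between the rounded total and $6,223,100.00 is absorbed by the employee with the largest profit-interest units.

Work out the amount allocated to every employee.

Profit-interest units total: 7 + 15 + 14 + 17 = 53.
Proportional shares: Andrade 821,918.8679; Kowalski 1,761,254.7170; Haddad 1,643,837.7358; Nwosu 1,996,088.6792.
At nearest cent: Andrade $821,918.87; Kowalski $1,761,254.72; Haddad $1,643,837.74; Nwosu $1,996,088.68. Sum = $6,223,100.01.
Difference $6,223,100.00 − $6,223,100.01 = −$0.01 applied to largest profit-interest units (Nwosu): Nwosu becomes $1,996,088.67.

Andrade: $821,918.87 | Kowalski: $1,761,254.72 | Haddad: $1,643,837.74 | Nwosu: $1,996,088.67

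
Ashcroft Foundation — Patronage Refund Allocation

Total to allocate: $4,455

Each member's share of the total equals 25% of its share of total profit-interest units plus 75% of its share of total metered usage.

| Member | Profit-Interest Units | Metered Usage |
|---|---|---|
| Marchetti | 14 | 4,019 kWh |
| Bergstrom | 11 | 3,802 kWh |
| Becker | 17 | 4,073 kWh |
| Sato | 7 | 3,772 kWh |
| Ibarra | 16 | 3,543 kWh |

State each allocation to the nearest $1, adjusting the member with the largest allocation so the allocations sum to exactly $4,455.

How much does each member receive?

Marchetti: $939; Bergstrom: $850; Becker: $1,000; Sato: $776; Ibarra: $890

Totals — profit-interest units 65, metered usage 19,209.
Combined weights (25% profit-interest units + 75% metered usage): Marchetti 0.2108; Bergstrom 0.1908; Becker 0.2244; Sato 0.1742; Ibarra 0.1999.
Unrounded shares: Marchetti 938.96; Bergstrom 849.81; Becker 999.75; Sato 776.05; Ibarra 890.43.
Rounded to nearest $1: Marchetti $939; Bergstrom $850; Becker $1,000; Sato $776; Ibarra $890. Sum = $4,455.
No rounding difference to absorb.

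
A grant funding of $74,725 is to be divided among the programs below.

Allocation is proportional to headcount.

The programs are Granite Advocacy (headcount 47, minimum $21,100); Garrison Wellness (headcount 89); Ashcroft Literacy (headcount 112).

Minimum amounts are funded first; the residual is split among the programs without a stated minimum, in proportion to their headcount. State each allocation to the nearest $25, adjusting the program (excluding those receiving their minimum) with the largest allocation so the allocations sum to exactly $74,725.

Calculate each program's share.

Guaranteed amounts: Granite Advocacy $21,100. Residual $53,625.
Residual split over remaining headcount 201: Garrison Wellness 23,744.40 → $23,750; Ashcroft Literacy 29,880.60 → $29,875.

Granite Advocacy: $21,100; Garrison Wellness: $23,750; Ashcroft Literacy: $29,875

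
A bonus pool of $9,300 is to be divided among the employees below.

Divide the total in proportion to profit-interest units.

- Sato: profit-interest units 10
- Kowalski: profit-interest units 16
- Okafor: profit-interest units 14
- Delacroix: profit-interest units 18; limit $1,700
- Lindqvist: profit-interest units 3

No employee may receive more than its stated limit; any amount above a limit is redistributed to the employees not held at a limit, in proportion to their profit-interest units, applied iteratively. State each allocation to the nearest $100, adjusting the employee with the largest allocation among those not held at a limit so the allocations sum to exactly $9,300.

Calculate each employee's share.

Sum of profit-interest units: 61.
Pro-rata shares before constraints: Sato 1,524.59; Kowalski 2,439.34; Okafor 2,134.43; Delacroix 2,744.26; Lindqvist 457.38.
Cap binds for Delacroix ($1,700); remaining pool $7,600 reallocated over remaining profit-interest units 43.
Remaining shares: Sato 1,767.44 → $1,800; Kowalski 2,827.91 → $2,800; Okafor 2,474.42 → $2,500; Lindqvist 530.23 → $500.

Sato: $1,800 | Kowalski: $2,800 | Okafor: $2,500 | Delacroix: $1,700 | Lindqvist: $500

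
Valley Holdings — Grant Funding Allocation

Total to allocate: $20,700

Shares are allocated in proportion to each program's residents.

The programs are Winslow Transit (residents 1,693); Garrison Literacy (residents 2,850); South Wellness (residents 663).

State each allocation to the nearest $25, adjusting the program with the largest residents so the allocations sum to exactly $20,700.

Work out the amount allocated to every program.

Combined residents = 5,206.
Proportional shares: Winslow Transit 1,693/5,206 × $20,700 = 6,731.67; Garrison Literacy 2,850/5,206 × $20,700 = 11,332.12; South Wellness 663/5,206 × $20,700 = 2,636.21.
Rounded to nearest $25: Winslow Transit $6,725; Garrison Literacy $11,325; South Wellness $2,625. Sum = $20,675.
Difference $20,700 − $20,675 = +$25 applied to largest residents (Garrison Literacy): Garrison Literacy becomes $11,350.

Winslow Transit: $6,725 · Garrison Literacy: $11,350 · South Wellness: $2,625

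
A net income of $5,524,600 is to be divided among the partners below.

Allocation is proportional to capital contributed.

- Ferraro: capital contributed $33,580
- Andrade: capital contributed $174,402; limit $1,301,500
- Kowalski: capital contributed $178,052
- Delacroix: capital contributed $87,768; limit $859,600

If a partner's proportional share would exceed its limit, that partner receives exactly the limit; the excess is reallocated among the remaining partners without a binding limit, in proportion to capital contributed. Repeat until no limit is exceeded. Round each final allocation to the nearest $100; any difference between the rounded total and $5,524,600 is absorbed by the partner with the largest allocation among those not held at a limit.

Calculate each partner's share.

Ferraro: $533,700; Andrade: $1,301,500; Kowalski: $2,829,800; Delacroix: $859,600

Total capital contributed = 473,802.
Proportional shares (ignoring caps): Ferraro 391,547.67; Andrade 2,033,552.60; Kowalski 2,076,112.13; Delacroix 1,023,387.60.
Held at cap: Andrade ($1,301,500), Delacroix ($859,600); residual $3,363,500 reallocated over remaining capital contributed 211,632.
Remaining shares: Ferraro 533,692.12 → $533,700; Kowalski 2,829,807.88 → $2,829,800.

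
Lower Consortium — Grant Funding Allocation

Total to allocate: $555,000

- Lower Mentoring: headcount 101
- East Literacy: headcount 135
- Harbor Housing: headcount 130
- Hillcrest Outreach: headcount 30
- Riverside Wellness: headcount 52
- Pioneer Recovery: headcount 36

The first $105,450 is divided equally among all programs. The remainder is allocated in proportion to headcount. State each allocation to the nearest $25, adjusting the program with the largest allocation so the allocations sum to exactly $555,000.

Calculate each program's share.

Lower Mentoring: $111,375 · East Literacy: $142,950 · Harbor Housing: $138,325 · Hillcrest Outreach: $45,450 · Riverside Wellness: $65,875 · Pioneer Recovery: $51,025

First tranche $105,450 split equally: $17,575 each.
Remainder $449,550 by headcount (total 484): Lower Mentoring 93,811.05 → $93,800; East Literacy 125,391.01 → $125,400; Harbor Housing 120,746.90 → $120,750; Hillcrest Outreach 27,864.67 → $27,875; Riverside Wellness 48,298.76 → $48,300; Pioneer Recovery 33,437.60 → $33,450.
Rounding difference −$25 on remainder applied to East Literacy.
Totals: Lower Mentoring $17,575 + $93,800 = $111,375; East Literacy $17,575 + $125,375 = $142,950; Harbor Housing $17,575 + $120,750 = $138,325; Hillcrest Outreach $17,575 + $27,875 = $45,450; Riverside Wellness $17,575 + $48,300 = $65,875; Pioneer Recovery $17,575 + $33,450 = $51,025.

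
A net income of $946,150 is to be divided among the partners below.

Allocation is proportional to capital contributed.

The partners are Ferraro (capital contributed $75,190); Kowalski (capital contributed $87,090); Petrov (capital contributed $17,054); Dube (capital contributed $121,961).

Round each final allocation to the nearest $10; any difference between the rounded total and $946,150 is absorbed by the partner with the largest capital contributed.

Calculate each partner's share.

Ferraro: $236,120 | Kowalski: $273,490 | Petrov: $53,550 | Dube: $382,990

Total capital contributed = 75,190 + 87,090 + 17,054 + 121,961 = 301,295.
Proportional shares: Ferraro 236,117.49; Kowalski 273,486.79; Petrov 53,554.30; Dube 382,991.42.
Rounded to nearest $10: Ferraro $236,120; Kowalski $273,490; Petrov $53,550; Dube $382,990. Sum = $946,150.
Rounded total matches; no reconciliation needed.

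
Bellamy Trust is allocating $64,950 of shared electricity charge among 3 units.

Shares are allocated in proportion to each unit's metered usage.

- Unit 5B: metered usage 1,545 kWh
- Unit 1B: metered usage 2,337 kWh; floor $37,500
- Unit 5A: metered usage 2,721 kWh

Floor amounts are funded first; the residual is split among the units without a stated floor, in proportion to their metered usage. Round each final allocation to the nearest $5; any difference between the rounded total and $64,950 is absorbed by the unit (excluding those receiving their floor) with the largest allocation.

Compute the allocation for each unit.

Unit 5B: $9,940; Unit 1B: $37,500; Unit 5A: $17,510

Minimums first: Unit 1B $37,500. Residual $27,450.
Residual split over remaining metered usage 4,266: Unit 5B 9,941.46 → $9,940; Unit 5A 17,508.54 → $17,510.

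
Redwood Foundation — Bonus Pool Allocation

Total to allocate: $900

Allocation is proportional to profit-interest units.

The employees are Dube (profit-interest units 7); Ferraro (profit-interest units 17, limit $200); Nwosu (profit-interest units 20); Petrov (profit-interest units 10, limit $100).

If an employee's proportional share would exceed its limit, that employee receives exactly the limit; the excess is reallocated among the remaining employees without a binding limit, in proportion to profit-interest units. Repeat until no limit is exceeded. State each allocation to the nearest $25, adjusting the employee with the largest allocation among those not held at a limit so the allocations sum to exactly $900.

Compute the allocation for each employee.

Total profit-interest units = 54.
Proportional shares (ignoring caps): Dube 116.67; Ferraro 283.33; Nwosu 333.33; Petrov 166.67.
Cap binds for Ferraro ($200), Petrov ($100); residual $600 reallocated over remaining profit-interest units 27.
Redistributed shares: Dube 155.56 → $150; Nwosu 444.44 → $450.

Dube: $150; Ferraro: $200; Nwosu: $450; Petrov: $100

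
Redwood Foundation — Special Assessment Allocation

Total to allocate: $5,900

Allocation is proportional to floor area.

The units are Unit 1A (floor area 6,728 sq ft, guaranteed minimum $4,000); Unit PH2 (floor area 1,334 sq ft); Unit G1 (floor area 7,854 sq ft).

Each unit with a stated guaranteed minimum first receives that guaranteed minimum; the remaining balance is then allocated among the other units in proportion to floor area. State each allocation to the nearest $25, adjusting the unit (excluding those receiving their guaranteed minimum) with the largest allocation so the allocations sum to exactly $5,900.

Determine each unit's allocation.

Unit 1A: $4,000 · Unit PH2: $275 · Unit G1: $1,625

Guaranteed amounts: Unit 1A $4,000. Balance $1,900.
Balance split over remaining floor area 9,188: Unit PH2 275.86 → $275; Unit G1 1,624.14 → $1,625.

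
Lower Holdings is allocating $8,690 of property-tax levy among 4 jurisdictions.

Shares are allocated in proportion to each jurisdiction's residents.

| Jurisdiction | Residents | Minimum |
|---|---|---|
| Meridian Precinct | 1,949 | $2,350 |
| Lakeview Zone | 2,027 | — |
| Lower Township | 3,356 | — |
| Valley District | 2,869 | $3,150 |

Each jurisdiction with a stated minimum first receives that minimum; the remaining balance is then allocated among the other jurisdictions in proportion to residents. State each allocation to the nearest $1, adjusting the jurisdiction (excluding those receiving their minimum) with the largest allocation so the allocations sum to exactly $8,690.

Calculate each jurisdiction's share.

Fund the minimums — Meridian Precinct $2,350; Valley District $3,150. Residual $3,190.
Residual split over remaining residents 5,383: Lakeview Zone 1,201.21 → $1,201; Lower Township 1,988.79 → $1,989.

Meridian Precinct: $2,350; Lakeview Zone: $1,201; Lower Township: $1,989; Valley District: $3,150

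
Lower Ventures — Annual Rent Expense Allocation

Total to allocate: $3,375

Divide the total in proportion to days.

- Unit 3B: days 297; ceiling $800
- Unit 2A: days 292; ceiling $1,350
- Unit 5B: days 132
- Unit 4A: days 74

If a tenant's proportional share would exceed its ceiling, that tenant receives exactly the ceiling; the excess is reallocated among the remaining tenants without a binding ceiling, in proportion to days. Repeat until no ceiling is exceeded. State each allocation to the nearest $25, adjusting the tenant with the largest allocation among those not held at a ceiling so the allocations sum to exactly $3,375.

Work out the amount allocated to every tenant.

Days total: 795.
Pro-rata shares before constraints: Unit 3B 1,260.85; Unit 2A 1,239.62; Unit 5B 560.38; Unit 4A 314.15.
Capped: Unit 3B ($800); balance $2,575 reallocated over remaining days 498.
Capped: Unit 2A ($1,350); balance $1,225 reallocated over remaining days 206.
Remaining shares: Unit 5B 784.95 → $775; Unit 4A 440.05 → $450.

Unit 3B: $800; Unit 2A: $1,350; Unit 5B: $775; Unit 4A: $450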